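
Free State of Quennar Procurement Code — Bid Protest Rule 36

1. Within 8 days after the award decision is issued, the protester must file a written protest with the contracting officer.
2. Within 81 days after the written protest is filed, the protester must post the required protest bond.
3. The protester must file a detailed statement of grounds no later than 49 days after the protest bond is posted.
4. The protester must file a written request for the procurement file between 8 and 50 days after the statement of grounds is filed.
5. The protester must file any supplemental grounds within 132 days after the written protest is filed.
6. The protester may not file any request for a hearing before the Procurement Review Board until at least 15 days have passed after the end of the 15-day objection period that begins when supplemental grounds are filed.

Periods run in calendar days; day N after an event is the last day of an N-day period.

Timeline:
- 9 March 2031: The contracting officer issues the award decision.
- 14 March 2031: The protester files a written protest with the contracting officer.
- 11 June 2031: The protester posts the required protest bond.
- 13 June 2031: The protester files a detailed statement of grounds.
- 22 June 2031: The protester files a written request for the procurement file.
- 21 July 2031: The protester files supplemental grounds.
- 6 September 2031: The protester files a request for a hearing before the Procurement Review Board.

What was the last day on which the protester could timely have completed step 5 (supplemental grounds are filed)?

24 July 2031

Step 5 runs from 14 March 2031, when the written protest is filed. 132 days after 14 March 2031 is 24 July 2031.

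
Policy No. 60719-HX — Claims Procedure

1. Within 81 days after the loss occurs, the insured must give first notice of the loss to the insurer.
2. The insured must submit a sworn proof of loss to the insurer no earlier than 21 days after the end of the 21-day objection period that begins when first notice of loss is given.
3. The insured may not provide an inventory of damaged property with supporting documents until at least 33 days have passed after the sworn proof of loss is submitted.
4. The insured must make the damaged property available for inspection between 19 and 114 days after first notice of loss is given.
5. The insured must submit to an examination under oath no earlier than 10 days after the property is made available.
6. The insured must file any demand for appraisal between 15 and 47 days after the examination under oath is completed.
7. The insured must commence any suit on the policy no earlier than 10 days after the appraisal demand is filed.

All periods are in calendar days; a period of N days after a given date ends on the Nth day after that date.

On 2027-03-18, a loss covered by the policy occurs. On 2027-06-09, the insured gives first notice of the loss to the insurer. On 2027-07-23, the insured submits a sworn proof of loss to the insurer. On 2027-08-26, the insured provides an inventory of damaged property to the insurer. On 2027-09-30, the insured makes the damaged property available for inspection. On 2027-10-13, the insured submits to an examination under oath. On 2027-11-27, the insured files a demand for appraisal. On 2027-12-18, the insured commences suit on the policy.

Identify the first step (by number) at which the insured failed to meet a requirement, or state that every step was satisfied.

Step 1: 81 days after 2027-03-18 (when the loss occurs) is 2027-06-07; done 2027-06-09 — 2 days late.

Step 1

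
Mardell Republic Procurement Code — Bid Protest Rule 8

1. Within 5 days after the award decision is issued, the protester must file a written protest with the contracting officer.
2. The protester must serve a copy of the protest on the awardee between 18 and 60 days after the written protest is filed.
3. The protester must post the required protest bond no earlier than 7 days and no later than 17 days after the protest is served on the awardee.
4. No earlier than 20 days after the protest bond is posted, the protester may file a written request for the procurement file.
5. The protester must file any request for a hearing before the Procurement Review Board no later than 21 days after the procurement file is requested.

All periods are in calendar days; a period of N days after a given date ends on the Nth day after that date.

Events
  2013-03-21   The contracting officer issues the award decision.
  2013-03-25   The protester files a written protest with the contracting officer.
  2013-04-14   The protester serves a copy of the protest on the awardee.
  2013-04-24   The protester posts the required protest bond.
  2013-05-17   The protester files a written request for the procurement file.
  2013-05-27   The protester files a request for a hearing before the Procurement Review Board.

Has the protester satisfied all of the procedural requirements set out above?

Step 1 — counting 5 days from 2013-03-21 (when the award decision is issued) gives a deadline of 2013-03-26; completed 2013-03-25, before the deadline.
Step 2 — 18 and 60 days from 2013-03-25 (when the written protest is filed) are 2013-04-12 and 2013-05-24 respectively; 2013-04-14 falls inside that range.
Step 3 — 7 and 17 days from 2013-04-14 (when the protest is served on the awardee) are 2013-04-21 and 2013-05-01 respectively; done 2013-04-24 — within the window.
Step 4 — must wait 20 days from 2013-04-24 (when the protest bond is posted), so not before 2013-05-14; 2013-05-17 is on or after that date.
Step 5 — counting 21 days from 2013-05-17 (when the procurement file is requested) gives a deadline of 2013-06-07; completed 2013-05-27, before the deadline.

Yes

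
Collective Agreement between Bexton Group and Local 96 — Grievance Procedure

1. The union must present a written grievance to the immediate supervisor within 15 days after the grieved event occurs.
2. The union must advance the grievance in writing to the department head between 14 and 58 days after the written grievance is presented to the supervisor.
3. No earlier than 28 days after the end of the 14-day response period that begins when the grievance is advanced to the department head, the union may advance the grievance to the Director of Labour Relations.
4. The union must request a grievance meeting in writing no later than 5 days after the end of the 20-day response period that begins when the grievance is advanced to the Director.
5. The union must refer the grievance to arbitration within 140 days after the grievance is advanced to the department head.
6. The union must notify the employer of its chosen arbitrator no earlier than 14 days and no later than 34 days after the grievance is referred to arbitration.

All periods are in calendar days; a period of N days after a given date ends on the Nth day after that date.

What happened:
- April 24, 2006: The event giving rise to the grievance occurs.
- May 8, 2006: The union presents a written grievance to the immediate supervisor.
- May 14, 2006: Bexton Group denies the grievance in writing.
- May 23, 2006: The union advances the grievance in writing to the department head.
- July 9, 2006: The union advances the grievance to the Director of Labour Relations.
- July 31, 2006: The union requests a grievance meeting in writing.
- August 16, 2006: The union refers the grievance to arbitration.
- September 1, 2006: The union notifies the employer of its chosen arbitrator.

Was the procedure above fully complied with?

Step 1 — counting 15 days from April 24, 2006 (when the grieved event occurs) gives a deadline of May 9, 2006; completed May 8, 2006, before the deadline.
Step 2 — 14 and 58 days from May 8, 2006 (when the written grievance is presented to the supervisor) are May 22, 2006 and July 5, 2006 respectively; done May 23, 2006, which is between those dates.
Step 3 — must wait 28 days from June 6, 2006 (end of the 14-day response period, which began when the grievance is advanced to the department head on May 23, 2006), so not before July 4, 2006; done July 9, 2006 — permitted.
Step 4 — counting 5 days from July 29, 2006 (end of the 20-day response period, which began when the grievance is advanced to the Director on July 9, 2006) gives a deadline of August 3, 2006; July 31, 2006 is within that limit.
Step 5 — counting 140 days from May 23, 2006 (when the grievance is advanced to the department head) gives a deadline of October 10, 2006; August 16, 2006 is within that limit.
Step 6 — 14 and 34 days from August 16, 2006 (when the grievance is referred to arbitration) are August 30, 2006 and September 19, 2006 respectively; done September 1, 2006 — within the window.

Yes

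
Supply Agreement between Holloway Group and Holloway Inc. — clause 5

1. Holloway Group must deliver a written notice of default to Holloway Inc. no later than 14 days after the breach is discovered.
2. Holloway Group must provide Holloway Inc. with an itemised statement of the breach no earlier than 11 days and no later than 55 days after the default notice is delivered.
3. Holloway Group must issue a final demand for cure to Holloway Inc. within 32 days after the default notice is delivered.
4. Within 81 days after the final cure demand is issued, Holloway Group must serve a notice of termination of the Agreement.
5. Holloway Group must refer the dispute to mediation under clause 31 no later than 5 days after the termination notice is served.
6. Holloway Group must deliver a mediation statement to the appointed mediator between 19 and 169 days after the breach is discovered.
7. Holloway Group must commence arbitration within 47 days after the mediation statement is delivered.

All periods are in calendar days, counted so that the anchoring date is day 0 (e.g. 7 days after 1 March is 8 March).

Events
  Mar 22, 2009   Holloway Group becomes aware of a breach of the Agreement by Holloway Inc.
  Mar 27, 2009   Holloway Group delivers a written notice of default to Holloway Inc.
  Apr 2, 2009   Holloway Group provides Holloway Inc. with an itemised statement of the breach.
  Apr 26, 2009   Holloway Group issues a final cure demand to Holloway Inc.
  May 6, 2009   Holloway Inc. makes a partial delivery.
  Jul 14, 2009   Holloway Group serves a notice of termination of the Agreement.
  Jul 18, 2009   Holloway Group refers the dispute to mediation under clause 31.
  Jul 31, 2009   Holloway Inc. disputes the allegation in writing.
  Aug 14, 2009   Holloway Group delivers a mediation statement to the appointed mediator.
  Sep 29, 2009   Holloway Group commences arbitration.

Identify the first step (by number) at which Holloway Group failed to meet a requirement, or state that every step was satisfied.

Step 2

(1) due by Mar 22, 2009 + 14 days = Apr 5, 2009; Mar 27, 2009 is within that limit.
(2) the permitted window runs from Mar 27, 2009 + 11 = Apr 7, 2009 to Mar 27, 2009 + 55 = May 21, 2009; done Apr 2, 2009 — 5 days before the window opened.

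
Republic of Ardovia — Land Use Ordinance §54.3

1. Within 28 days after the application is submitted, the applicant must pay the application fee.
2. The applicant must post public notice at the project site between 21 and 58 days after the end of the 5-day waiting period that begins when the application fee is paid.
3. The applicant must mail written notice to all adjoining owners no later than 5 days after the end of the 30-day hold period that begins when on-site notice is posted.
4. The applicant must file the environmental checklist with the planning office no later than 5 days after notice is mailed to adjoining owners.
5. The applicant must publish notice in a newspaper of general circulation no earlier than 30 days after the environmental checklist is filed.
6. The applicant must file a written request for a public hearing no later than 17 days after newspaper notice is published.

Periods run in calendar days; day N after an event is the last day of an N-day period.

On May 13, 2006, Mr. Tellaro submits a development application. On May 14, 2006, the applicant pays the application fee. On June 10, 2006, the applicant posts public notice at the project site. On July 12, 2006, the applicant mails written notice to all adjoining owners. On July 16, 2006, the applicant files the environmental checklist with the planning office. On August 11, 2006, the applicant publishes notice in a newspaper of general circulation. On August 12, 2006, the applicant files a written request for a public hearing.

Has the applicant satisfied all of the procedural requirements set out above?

No

Step 1 — counting 28 days from May 13, 2006 (when the application is submitted) gives a deadline of June 10, 2006; done May 14, 2006 — timely.
Step 2 — 21 and 58 days from May 19, 2006 (end of the 5-day waiting period, which began when the application fee is paid on May 14, 2006) are June 9, 2006 and July 16, 2006 respectively; done June 10, 2006, which is between those dates.
Step 3 — counting 5 days from July 10, 2006 (end of the 30-day hold period, which began when on-site notice is posted on June 10, 2006) gives a deadline of July 15, 2006; July 12, 2006 is within that limit.
Step 4 — counting 5 days from July 12, 2006 (when notice is mailed to adjoining owners) gives a deadline of July 17, 2006; completed July 16, 2006, before the deadline.
Step 5 — must wait 30 days from July 16, 2006 (when the environmental checklist is filed), so not before August 15, 2006; done August 11, 2006 — 4 days too early.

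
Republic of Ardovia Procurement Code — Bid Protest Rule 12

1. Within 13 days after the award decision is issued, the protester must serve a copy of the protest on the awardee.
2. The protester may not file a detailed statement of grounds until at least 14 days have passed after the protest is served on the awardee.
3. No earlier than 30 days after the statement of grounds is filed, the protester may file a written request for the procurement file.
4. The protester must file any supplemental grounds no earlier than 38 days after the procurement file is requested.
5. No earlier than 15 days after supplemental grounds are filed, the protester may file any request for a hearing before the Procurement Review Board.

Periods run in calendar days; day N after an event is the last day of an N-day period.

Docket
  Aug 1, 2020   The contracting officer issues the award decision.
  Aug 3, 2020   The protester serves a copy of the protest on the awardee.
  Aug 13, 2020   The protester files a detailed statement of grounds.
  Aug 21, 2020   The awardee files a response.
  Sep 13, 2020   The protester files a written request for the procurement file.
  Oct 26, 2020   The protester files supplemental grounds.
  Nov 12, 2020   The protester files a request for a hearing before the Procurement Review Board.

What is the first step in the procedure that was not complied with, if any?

Step 2

(1) due by Aug 1, 2020 + 13 days = Aug 14, 2020; completed Aug 3, 2020, before the deadline.
(2) permitted from Aug 3, 2020 + 14 days = Aug 17, 2020 onward; done Aug 13, 2020 — 4 days too early.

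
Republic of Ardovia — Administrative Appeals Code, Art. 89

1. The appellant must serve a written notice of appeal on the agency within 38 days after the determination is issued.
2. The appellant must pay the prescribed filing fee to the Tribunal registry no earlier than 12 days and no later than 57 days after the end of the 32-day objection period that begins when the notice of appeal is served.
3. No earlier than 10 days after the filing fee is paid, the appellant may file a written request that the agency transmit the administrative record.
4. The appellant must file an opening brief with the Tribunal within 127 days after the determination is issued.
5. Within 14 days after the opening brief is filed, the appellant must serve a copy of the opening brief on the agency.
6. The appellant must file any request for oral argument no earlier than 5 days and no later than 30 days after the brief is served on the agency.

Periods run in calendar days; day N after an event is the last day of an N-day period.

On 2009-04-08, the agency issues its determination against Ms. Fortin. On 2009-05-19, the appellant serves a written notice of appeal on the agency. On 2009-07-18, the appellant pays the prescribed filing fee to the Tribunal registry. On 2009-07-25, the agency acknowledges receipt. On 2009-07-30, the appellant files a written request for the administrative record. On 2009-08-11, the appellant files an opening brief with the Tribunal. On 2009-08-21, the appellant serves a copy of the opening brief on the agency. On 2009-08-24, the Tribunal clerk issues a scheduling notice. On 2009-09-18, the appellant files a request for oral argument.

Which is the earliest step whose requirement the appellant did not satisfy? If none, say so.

Step 1: 38 days after 2009-04-08 (when the determination is issued) is 2009-05-16; done 2009-05-19 — 3 days late.

Step 1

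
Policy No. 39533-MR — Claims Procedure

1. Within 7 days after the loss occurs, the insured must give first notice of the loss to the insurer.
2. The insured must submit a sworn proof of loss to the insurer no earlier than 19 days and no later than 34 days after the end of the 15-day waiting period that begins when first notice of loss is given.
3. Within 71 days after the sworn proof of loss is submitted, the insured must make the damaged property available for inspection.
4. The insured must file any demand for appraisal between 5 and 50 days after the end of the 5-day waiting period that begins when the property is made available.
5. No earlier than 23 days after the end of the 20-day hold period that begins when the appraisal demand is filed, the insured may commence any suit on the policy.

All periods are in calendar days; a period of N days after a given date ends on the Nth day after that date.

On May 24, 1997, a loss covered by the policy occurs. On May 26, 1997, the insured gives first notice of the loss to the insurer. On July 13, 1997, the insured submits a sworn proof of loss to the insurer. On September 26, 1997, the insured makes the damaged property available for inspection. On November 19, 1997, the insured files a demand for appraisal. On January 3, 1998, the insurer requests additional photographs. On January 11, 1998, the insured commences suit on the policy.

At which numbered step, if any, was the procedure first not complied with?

(1) due by May 24, 1997 + 7 days = May 31, 1997; completed May 26, 1997, before the deadline.
(2) the permitted window runs from June 10, 1997 + 19 = June 29, 1997 to June 10, 1997 + 34 = July 14, 1997; July 13, 1997 falls inside that range.
(3) due by July 13, 1997 + 71 days = September 22, 1997; September 26, 1997 misses that deadline by 4 days.

Step 3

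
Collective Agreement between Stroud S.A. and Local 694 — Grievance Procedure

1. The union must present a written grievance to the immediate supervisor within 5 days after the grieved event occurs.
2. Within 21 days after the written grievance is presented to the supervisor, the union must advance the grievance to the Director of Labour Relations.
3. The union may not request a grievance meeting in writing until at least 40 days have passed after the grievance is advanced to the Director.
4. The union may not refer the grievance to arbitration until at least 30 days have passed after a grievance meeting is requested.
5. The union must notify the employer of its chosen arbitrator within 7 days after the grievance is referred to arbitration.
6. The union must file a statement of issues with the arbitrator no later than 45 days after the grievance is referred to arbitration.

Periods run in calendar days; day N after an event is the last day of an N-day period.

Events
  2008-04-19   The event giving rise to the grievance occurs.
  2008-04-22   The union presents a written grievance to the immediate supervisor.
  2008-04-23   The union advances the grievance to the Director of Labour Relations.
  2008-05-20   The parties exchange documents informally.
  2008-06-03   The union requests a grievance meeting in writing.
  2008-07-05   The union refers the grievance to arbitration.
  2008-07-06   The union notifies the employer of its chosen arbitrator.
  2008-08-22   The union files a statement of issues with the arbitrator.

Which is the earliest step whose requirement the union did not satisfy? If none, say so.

Step 6

Step 1 — counting 5 days from 2008-04-19 (when the grieved event occurs) gives a deadline of 2008-04-24; 2008-04-22 is within that limit.
Step 2 — counting 21 days from 2008-04-22 (when the written grievance is presented to the supervisor) gives a deadline of 2008-05-13; completed 2008-04-23, before the deadline.
Step 3 — must wait 40 days from 2008-04-23 (when the grievance is advanced to the Director), so not before 2008-06-02; done 2008-06-03 — permitted.
Step 4 — must wait 30 days from 2008-06-03 (when a grievance meeting is requested), so not before 2008-07-03; 2008-07-05 is on or after that date.
Step 5 — counting 7 days from 2008-07-05 (when the grievance is referred to arbitration) gives a deadline of 2008-07-12; 2008-07-06 is within that limit.
Step 6 — counting 45 days from 2008-07-05 (when the grievance is referred to arbitration) gives a deadline of 2008-08-19; 2008-08-22 misses that deadline by 3 days.
Later steps need not be reached.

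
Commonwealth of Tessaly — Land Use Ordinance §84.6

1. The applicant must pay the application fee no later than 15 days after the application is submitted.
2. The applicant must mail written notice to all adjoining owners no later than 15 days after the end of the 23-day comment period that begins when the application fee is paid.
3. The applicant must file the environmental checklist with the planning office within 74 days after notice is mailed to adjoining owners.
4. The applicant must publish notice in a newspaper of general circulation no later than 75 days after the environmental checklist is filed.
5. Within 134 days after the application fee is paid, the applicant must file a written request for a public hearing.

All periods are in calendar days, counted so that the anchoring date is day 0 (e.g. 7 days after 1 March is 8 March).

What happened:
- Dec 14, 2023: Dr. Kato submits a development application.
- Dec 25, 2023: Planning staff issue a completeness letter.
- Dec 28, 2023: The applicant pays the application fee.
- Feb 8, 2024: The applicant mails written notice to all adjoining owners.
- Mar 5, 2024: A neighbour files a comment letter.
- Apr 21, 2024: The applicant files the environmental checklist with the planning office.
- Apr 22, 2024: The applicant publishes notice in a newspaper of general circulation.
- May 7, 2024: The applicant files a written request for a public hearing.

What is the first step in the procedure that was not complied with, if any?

Step 2

Step 1 — counting 15 days from Dec 14, 2023 (when the application is submitted) gives a deadline of Dec 29, 2023; Dec 28, 2023 is within that limit.
Step 2 — counting 15 days from Jan 20, 2024 (end of the 23-day comment period, which began when the application fee is paid on Dec 28, 2023) gives a deadline of Feb 4, 2024; not done until Feb 8, 2024, 4 days after the deadline.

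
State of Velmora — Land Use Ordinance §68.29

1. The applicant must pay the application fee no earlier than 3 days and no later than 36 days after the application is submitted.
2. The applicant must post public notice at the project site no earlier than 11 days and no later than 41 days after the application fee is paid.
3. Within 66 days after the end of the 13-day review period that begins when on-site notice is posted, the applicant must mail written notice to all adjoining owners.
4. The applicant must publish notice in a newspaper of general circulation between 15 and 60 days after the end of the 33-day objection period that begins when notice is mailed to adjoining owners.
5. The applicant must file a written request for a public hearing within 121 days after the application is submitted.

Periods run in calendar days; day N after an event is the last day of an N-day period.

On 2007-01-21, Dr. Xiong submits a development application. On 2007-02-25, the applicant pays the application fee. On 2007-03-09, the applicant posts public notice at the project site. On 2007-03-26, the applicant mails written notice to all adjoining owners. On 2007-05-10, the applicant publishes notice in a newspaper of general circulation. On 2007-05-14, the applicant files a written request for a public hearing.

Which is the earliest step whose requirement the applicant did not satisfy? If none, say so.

Step 1 — 3 and 36 days from 2007-01-21 (when the application is submitted) are 2007-01-24 and 2007-02-26 respectively; done 2007-02-25 — within the window.
Step 2 — 11 and 41 days from 2007-02-25 (when the application fee is paid) are 2007-03-08 and 2007-04-07 respectively; done 2007-03-09, which is between those dates.
Step 3 — counting 66 days from 2007-03-22 (end of the 13-day review period, which began when on-site notice is posted on 2007-03-09) gives a deadline of 2007-05-27; 2007-03-26 is within that limit.
Step 4 — 15 and 60 days from 2007-04-28 (end of the 33-day objection period, which began when notice is mailed to adjoining owners on 2007-03-26) are 2007-05-13 and 2007-06-27 respectively; done 2007-05-10 — 3 days before the window opened.

Step 4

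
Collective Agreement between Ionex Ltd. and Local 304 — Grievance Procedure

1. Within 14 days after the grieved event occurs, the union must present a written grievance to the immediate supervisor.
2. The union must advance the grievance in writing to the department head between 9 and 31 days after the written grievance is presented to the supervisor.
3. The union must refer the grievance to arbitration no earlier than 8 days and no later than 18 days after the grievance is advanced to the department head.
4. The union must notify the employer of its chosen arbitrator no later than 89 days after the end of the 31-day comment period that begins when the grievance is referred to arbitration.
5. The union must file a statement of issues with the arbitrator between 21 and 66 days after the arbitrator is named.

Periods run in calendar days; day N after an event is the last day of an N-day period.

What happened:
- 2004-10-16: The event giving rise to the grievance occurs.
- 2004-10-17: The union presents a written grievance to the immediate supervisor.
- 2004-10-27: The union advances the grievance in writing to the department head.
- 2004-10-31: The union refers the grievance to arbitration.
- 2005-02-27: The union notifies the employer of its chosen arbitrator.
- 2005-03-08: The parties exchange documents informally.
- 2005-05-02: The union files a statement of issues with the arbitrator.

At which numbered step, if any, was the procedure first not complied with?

Step 3

Step 1: 14 days after 2004-10-16 (when the grieved event occurs) is 2004-10-30; 2004-10-17 is within that limit.
Step 2: the window is 9–31 days after 2004-10-17 (when the written grievance is presented to the supervisor), so 2004-10-26 through 2004-11-17; 2004-10-27 falls inside that range.
Step 3: the window is 8–18 days after 2004-10-27 (when the grievance is advanced to the department head), so 2004-11-04 through 2004-11-14; 2004-10-31 is 4 days too early.
The analysis stops there.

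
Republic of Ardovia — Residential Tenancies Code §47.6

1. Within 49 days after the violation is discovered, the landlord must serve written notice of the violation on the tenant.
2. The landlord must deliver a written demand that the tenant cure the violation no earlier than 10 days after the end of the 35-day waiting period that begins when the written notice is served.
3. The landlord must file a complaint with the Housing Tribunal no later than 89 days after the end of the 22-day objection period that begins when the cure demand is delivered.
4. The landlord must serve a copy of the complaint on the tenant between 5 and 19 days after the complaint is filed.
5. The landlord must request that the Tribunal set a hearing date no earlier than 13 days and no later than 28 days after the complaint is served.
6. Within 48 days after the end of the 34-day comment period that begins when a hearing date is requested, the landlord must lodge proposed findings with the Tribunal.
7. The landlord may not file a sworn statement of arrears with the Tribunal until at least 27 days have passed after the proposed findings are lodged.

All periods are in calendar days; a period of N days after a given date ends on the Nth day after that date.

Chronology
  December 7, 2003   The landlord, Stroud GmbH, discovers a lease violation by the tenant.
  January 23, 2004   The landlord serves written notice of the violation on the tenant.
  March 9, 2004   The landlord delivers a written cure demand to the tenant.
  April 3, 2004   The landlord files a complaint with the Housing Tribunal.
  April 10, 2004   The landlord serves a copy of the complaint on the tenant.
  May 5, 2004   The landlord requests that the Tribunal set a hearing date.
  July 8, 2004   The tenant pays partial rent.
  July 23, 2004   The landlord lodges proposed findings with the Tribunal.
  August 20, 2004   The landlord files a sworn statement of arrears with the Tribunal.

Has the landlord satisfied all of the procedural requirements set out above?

Step 1: 49 days after December 7, 2003 (when the violation is discovered) is January 25, 2004; January 23, 2004 is within that limit.
Step 2: the earliest permitted date is 10 days after February 27, 2004 (end of the 35-day waiting period, which began when the written notice is served on January 23, 2004), i.e. March 8, 2004; done March 9, 2004 — permitted.
Step 3: 89 days after March 31, 2004 (end of the 22-day objection period, which began when the cure demand is delivered on March 9, 2004) is June 28, 2004; completed April 3, 2004, before the deadline.
Step 4: the window is 5–19 days after April 3, 2004 (when the complaint is filed), so April 8, 2004 through April 22, 2004; done April 10, 2004 — within the window.
Step 5: the window is 13–28 days after April 10, 2004 (when the complaint is served), so April 23, 2004 through May 8, 2004; done May 5, 2004, which is between those dates.
Step 6: 48 days after June 8, 2004 (end of the 34-day comment period, which began when a hearing date is requested on May 5, 2004) is July 26, 2004; completed July 23, 2004, before the deadline.
Step 7: the earliest permitted date is 27 days after July 23, 2004 (when the proposed findings are lodged), i.e. August 19, 2004; done August 20, 2004, after the minimum wait.

Yes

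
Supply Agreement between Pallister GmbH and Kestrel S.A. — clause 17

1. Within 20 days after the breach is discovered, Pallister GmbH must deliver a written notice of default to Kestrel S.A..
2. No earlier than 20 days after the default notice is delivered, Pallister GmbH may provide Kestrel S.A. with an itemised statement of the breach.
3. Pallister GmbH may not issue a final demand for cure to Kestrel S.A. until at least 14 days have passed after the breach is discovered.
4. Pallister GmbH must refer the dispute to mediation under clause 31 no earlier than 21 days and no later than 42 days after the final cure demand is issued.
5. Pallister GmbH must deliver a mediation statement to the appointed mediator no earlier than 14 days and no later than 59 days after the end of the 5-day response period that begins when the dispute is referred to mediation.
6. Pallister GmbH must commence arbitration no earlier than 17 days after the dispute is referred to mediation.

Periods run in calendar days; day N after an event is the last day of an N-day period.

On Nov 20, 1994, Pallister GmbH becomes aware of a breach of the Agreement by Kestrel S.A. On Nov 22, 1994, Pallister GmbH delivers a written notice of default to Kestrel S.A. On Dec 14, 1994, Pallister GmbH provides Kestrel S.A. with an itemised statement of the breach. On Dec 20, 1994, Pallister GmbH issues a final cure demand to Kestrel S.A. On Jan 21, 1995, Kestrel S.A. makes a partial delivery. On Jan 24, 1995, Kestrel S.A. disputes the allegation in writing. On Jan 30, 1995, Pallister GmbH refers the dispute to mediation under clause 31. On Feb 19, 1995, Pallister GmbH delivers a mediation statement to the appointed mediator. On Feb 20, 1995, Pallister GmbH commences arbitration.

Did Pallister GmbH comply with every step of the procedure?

Yes

Step 1 — counting 20 days from Nov 20, 1994 (when the breach is discovered) gives a deadline of Dec 10, 1994; done Nov 22, 1994 — timely.
Step 2 — must wait 20 days from Nov 22, 1994 (when the default notice is delivered), so not before Dec 12, 1994; done Dec 14, 1994 — permitted.
Step 3 — must wait 14 days from Nov 20, 1994 (when the breach is discovered), so not before Dec 4, 1994; done Dec 20, 1994, after the minimum wait.
Step 4 — 21 and 42 days from Dec 20, 1994 (when the final cure demand is issued) are Jan 10, 1995 and Jan 31, 1995 respectively; Jan 30, 1995 falls inside that range.
Step 5 — 14 and 59 days from Feb 4, 1995 (end of the 5-day response period, which began when the dispute is referred to mediation on Jan 30, 1995) are Feb 18, 1995 and Apr 4, 1995 respectively; done Feb 19, 1995 — within the window.
Step 6 — must wait 17 days from Jan 30, 1995 (when the dispute is referred to mediation), so not before Feb 16, 1995; done Feb 20, 1995, after the minimum wait.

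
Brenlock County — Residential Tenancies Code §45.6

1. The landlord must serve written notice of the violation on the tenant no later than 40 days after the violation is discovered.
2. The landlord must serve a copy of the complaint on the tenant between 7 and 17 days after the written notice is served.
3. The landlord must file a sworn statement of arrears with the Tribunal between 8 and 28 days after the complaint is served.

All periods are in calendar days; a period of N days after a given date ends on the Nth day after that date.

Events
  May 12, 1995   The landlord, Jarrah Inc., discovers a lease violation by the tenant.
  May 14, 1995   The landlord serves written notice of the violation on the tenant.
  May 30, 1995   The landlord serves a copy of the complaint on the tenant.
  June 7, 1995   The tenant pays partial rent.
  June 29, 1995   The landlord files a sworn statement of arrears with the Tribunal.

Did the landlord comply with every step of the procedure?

Step 1 — counting 40 days from May 12, 1995 (when the violation is discovered) gives a deadline of June 21, 1995; May 14, 1995 is within that limit.
Step 2 — 7 and 17 days from May 14, 1995 (when the written notice is served) are May 21, 1995 and May 31, 1995 respectively; May 30, 1995 falls inside that range.
Step 3 — 8 and 28 days from May 30, 1995 (when the complaint is served) are June 7, 1995 and June 27, 1995 respectively; June 29, 1995 is 2 days past the end of the window.

No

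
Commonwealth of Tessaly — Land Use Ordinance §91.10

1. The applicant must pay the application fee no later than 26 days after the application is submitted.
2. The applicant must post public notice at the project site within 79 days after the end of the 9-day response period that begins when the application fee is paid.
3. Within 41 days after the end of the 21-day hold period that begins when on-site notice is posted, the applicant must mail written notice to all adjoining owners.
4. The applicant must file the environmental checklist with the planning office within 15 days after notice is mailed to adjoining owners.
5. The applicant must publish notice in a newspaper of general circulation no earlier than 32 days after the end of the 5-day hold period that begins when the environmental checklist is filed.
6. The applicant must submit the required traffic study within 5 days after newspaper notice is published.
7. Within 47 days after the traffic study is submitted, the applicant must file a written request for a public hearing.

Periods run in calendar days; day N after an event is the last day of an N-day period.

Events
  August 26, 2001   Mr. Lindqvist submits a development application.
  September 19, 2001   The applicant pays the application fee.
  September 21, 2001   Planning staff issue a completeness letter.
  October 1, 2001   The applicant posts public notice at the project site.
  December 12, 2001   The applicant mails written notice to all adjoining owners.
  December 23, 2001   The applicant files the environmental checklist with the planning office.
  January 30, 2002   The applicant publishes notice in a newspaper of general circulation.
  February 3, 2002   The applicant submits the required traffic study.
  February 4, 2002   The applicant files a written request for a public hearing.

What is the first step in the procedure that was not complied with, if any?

Step 3

Step 1 — counting 26 days from August 26, 2001 (when the application is submitted) gives a deadline of September 21, 2001; September 19, 2001 is within that limit.
Step 2 — counting 79 days from September 28, 2001 (end of the 9-day response period, which began when the application fee is paid on September 19, 2001) gives a deadline of December 16, 2001; done October 1, 2001 — timely.
Step 3 — counting 41 days from October 22, 2001 (end of the 21-day hold period, which began when on-site notice is posted on October 1, 2001) gives a deadline of December 2, 2001; not done until December 12, 2001, 10 days after the deadline.
Later steps need not be reached.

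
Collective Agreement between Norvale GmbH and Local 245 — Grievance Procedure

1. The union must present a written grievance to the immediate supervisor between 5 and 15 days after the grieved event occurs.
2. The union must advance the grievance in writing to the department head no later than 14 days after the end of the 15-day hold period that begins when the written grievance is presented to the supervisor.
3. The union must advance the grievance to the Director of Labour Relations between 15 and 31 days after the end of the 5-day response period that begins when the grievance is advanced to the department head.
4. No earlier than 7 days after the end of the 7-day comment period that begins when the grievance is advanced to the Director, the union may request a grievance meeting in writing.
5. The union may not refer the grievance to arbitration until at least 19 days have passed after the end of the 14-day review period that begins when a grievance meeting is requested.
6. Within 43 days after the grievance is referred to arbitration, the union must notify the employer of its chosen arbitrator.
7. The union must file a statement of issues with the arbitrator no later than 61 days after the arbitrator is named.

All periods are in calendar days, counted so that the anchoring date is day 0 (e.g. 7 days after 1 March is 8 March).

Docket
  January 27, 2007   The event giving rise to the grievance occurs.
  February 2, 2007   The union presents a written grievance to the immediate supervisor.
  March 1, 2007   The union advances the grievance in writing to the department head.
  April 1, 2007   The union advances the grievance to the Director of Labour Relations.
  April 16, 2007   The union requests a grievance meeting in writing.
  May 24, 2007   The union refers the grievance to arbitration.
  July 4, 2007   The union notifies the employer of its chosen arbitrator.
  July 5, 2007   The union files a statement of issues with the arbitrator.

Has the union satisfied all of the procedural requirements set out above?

(1) the permitted window runs from January 27, 2007 + 5 = February 1, 2007 to January 27, 2007 + 15 = February 11, 2007; done February 2, 2007, which is between those dates.
(2) due by February 17, 2007 + 14 days = March 3, 2007; March 1, 2007 is within that limit.
(3) the permitted window runs from March 6, 2007 + 15 = March 21, 2007 to March 6, 2007 + 31 = April 6, 2007; done April 1, 2007 — within the window.
(4) permitted from April 8, 2007 + 7 days = April 15, 2007 onward; done April 16, 2007 — permitted.
(5) permitted from April 30, 2007 + 19 days = May 19, 2007 onward; May 24, 2007 is on or after that date.
(6) due by May 24, 2007 + 43 days = July 6, 2007; done July 4, 2007 — timely.
(7) due by July 4, 2007 + 61 days = September 3, 2007; July 5, 2007 is within that limit.

Yes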